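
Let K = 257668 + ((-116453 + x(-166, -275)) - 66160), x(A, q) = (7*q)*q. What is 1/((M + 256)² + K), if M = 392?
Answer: 1/1024334 ≈ 9.7624e-7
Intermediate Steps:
x(A, q) = 7*q²
K = 604430 (K = 257668 + ((-116453 + 7*(-275)²) - 66160) = 257668 + ((-116453 + 7*75625) - 66160) = 257668 + ((-116453 + 529375) - 66160) = 257668 + (412922 - 66160) = 257668 + 346762 = 604430)
1/((M + 256)² + K) = 1/((392 + 256)² + 604430) = 1/(648² + 604430) = 1/(419904 + 604430) = 1/1024334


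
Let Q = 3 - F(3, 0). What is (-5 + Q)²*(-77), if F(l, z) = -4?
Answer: -308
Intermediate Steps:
Q = 7 (Q = 3 - 1*(-4) = 3 + 4 = 7)
(-5 + Q)²*(-77) = (-5 + 7)²*(-77) = 2²*(-77) = 4*(-77) = -308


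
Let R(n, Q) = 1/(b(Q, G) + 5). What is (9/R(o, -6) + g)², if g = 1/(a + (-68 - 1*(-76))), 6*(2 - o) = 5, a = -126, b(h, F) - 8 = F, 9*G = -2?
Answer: 184117761/13924 ≈ 13223.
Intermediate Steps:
G = -2/9 (G = (⅑)*(-2) = -2/9 ≈ -0.22222)
b(h, F) = 8 + F
o = 7/6 (o = 2 - ⅙*5 = 2 - ⅚ = 7/6 ≈ 1.1667)
R(n, Q) = 9/115 (R(n, Q) = 1/((8 - 2/9) + 5) = 1/(70/9 + 5) = 1/(115/9) = 9/115)
g = -1/118 (g = 1/(-126 + (-68 - 1*(-76))) = 1/(-126 + (-68 + 76)) = 1/(-126 + 8) = 1/(-118) = -1/118 ≈ -0.0084746)
(9/R(o, -6) + g)² = (9/(9/115) - 1/118)² = (9*(115/9) - 1/118)² = (115 - 1/118)² = (13569/118)² = 184117761/13924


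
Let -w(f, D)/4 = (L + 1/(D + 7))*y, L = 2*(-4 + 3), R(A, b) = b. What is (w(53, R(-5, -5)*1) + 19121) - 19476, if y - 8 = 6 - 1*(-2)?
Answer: -259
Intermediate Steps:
y = 16 (y = 8 + (6 - 1*(-2)) = 8 + (6 + 2) = 8 + 8 = 16)
L = -2 (L = 2*(-1) = -2)
w(f, D) = 128 - 64/(7 + D) (w(f, D) = -4*(-2 + 1/(D + 7))*16 = -4*(-2 + 1/(7 + D))*16 = -4*(-32 + 16/(7 + D)) = 128 - 64/(7 + D))
(w(53, R(-5, -5)*1) + 19121) - 19476 = (64*(13 + 2*(-5*1))/(7 - 5*1) + 19121) - 19476 = (64*(13 + 2*(-5))/(7 - 5) + 19121) - 19476 = (64*(13 - 10)/2 + 19121) - 19476 = (64*(1/2)*3 + 19121) - 19476 = (96 + 19121) - 19476 = 19217 - 19476 = -259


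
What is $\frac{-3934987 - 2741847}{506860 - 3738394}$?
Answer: $\frac{3338417}{1615767} \approx 2.0662$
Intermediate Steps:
$\frac{-3934987 - 2741847}{506860 - 3738394} = - \frac{6676834}{-3231534} = \left(-6676834\right) \left(- \frac{1}{3231534}\right) = \frac{3338417}{1615767}$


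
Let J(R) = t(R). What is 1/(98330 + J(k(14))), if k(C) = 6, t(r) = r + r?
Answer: 1/98342 ≈ 1.0169e-5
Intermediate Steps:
t(r) = 2*r
J(R) = 2*R
1/(98330 + J(k(14))) = 1/(98330 + 2*6) = 1/(98330 + 12) = 1/98342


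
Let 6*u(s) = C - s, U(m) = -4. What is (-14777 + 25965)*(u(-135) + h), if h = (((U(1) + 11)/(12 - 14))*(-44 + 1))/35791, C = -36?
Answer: 944110568/5113 ≈ 1.8465e+5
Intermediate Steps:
h = 43/10226 (h = (((-4 + 11)/(12 - 14))*(-44 + 1))/35791 = ((7/(-2))*(-43))*(1/35791) = ((7*(-½))*(-43))*(1/35791) = -7/2*(-43)*(1/35791) = (301/2)*(1/35791) = 43/10226 ≈ 0.0042050)
u(s) = -6 - s/6 (u(s) = (-36 - s)/6 = -6 - s/6)
(-14777 + 25965)*(u(-135) + h) = (-14777 + 25965)*((-6 - ⅙*(-135)) + 43/10226) = 11188*((-6 + 45/2) + 43/10226) = 11188*(33/2 + 43/10226) = 11188*(84386/5113) = 944110568/5113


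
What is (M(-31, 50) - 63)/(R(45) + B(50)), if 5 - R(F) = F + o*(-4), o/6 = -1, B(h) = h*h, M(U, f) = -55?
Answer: -59/1218 ≈ -0.048440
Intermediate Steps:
B(h) = h**2
o = -6 (o = 6*(-1) = -6)
R(F) = -19 - F (R(F) = 5 - (F - 6*(-4)) = 5 - (F + 24) = 5 - (24 + F) = 5 + (-24 - F) = -19 - F)
(M(-31, 50) - 63)/(R(45) + B(50)) = (-55 - 63)/((-19 - 1*45) + 50**2) = -118/((-19 - 45) + 2500) = -118/(-64 + 2500) = -118/2436 = -118*1/2436 = -59/1218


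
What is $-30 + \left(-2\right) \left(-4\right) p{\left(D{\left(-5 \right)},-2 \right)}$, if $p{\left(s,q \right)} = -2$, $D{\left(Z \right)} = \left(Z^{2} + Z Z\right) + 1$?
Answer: $-46$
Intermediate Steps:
$D{\left(Z \right)} = 1 + 2 Z^{2}$ ($D{\left(Z \right)} = \left(Z^{2} + Z^{2}\right) + 1 = 2 Z^{2} + 1 = 1 + 2 Z^{2}$)
$-30 + \left(-2\right) \left(-4\right) p{\left(D{\left(-5 \right)},-2 \right)} = -30 + \left(-2\right) \left(-4\right) \left(-2\right) = -30 + 8 \left(-2\right) = -30 - 16 = -46$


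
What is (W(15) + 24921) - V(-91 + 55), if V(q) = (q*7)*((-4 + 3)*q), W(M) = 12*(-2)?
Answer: 33969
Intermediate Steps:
W(M) = -24
V(q) = -7*q**2 (V(q) = (7*q)*(-q) = -7*q**2)
(W(15) + 24921) - V(-91 + 55) = (-24 + 24921) - (-7)*(-91 + 55)**2 = 24897 - (-7)*(-36)**2 = 24897 - (-7)*1296 = 24897 - 1*(-9072) = 24897 + 9072 = 33969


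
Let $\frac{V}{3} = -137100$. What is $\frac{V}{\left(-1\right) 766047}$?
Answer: $\frac{137100}{255349} \approx 0.53691$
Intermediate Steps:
$V = -411300$ ($V = 3 \left(-137100\right) = -411300$)
$\frac{V}{\left(-1\right) 766047} = - \frac{411300}{\left(-1\right) 766047} = - \frac{411300}{-766047} = \left(-411300\right) \left(- \frac{1}{766047}\right) = \frac{137100}{255349}$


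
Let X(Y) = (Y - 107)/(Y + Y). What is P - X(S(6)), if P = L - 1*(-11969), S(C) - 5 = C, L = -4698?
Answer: 80029/11 ≈ 7275.4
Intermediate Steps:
S(C) = 5 + C
X(Y) = (-107 + Y)/(2*Y) (X(Y) = (-107 + Y)/((2*Y)) = (-107 + Y)*(1/(2*Y)) = (-107 + Y)/(2*Y))
P = 7271 (P = -4698 - 1*(-11969) = -4698 + 11969 = 7271)
P - X(S(6)) = 7271 - (-107 + (5 + 6))/(2*(5 + 6)) = 7271 - (-107 + 11)/(2*11) = 7271 - (-96)/(2*11) = 7271 - 1*(-48/11) = 7271 + 48/11 = 80029/11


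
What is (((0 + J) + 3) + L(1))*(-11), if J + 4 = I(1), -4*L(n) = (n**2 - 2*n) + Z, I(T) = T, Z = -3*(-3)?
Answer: 22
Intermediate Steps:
Z = 9
L(n) = -9/4 + n/2 - n**2/4 (L(n) = -((n**2 - 2*n) + 9)/4 = -(9 + n**2 - 2*n)/4 = -9/4 + n/2 - n**2/4)
J = -3 (J = -4 + 1 = -3)
(((0 + J) + 3) + L(1))*(-11) = (((0 - 3) + 3) + (-9/4 + (1/2)*1 - 1/4*1**2))*(-11) = ((-3 + 3) + (-9/4 + 1/2 - 1/4*1))*(-11) = (0 + (-9/4 + 1/2 - 1/4))*(-11) = (0 - 2)*(-11) = -2*(-11) = 22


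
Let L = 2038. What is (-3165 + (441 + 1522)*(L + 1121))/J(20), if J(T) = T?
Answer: 1549488/5 ≈ 3.0990e+5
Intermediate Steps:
(-3165 + (441 + 1522)*(L + 1121))/J(20) = (-3165 + (441 + 1522)*(2038 + 1121))/20 = (-3165 + 1963*3159)*(1/20) = (-3165 + 6201117)*(1/20) = 6197952*(1/20) = 1549488/5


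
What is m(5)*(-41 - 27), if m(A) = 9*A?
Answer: -3060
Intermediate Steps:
m(5)*(-41 - 27) = (9*5)*(-41 - 27) = 45*(-68) = -3060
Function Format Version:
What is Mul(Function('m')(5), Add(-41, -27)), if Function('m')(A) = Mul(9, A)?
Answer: -3060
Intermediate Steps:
Mul(Function('m')(5), Add(-41, -27)) = Mul(Mul(9, 5), Add(-41, -27)) = Mul(45, -68) = -3060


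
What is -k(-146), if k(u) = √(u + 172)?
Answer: -√26 ≈ -5.0990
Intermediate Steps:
k(u) = √(172 + u)
-k(-146) = -√(172 - 146) = -√26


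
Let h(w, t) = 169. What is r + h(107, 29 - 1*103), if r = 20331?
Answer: 20500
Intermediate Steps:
r + h(107, 29 - 1*103) = 20331 + 169 = 20500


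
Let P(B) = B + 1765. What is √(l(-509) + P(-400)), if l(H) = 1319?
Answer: 2*√671 ≈ 51.807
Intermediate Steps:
P(B) = 1765 + B
√(l(-509) + P(-400)) = √(1319 + (1765 - 400)) = √(1319 + 1365) = √2684 = 2*√671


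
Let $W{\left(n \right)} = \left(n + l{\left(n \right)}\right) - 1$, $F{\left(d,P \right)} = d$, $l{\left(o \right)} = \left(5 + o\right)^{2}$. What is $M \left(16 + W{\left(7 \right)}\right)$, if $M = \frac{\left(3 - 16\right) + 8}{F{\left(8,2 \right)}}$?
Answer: $- \frac{415}{4} \approx -103.75$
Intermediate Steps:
$W{\left(n \right)} = -1 + n + \left(5 + n\right)^{2}$ ($W{\left(n \right)} = \left(n + \left(5 + n\right)^{2}\right) - 1 = -1 + n + \left(5 + n\right)^{2}$)
$M = - \frac{5}{8}$ ($M = \frac{\left(3 - 16\right) + 8}{8} = \left(-13 + 8\right) \frac{1}{8} = \left(-5\right) \frac{1}{8} = - \frac{5}{8} \approx -0.625$)
$M \left(16 + W{\left(7 \right)}\right) = - \frac{5 \left(16 + \left(-1 + 7 + \left(5 + 7\right)^{2}\right)\right)}{8} = - \frac{5 \left(16 + \left(-1 + 7 + 12^{2}\right)\right)}{8} = - \frac{5 \left(16 + \left(-1 + 7 + 144\right)\right)}{8} = - \frac{5 \left(16 + 150\right)}{8} = \left(- \frac{5}{8}\right) 166 = - \frac{415}{4}$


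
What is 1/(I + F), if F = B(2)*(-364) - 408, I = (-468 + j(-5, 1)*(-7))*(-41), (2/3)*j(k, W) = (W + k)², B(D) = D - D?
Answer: 1/25668 ≈ 3.8959e-5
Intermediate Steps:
B(D) = 0
j(k, W) = 3*(W + k)²/2
I = 26076 (I = (-468 + (3*(1 - 5)²/2)*(-7))*(-41) = (-468 + ((3/2)*(-4)²)*(-7))*(-41) = (-468 + ((3/2)*16)*(-7))*(-41) = (-468 + 24*(-7))*(-41) = (-468 - 168)*(-41) = -636*(-41) = 26076)
F = -408 (F = 0*(-364) - 408 = 0 - 408 = -408)
1/(I + F) = 1/(26076 - 408) = 1/25668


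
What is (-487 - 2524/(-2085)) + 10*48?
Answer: -12071/2085 ≈ -5.7895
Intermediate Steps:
(-487 - 2524/(-2085)) + 10*48 = (-487 - 2524*(-1/2085)) + 480 = (-487 + 2524/2085) + 480 = -1012871/2085 + 480 = -12071/2085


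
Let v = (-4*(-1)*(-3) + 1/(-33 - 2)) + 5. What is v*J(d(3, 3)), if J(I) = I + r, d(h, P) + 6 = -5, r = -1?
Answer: 2952/35 ≈ 84.343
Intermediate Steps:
d(h, P) = -11 (d(h, P) = -6 - 5 = -11)
J(I) = -1 + I (J(I) = I - 1 = -1 + I)
v = -246/35 (v = (4*(-3) + 1/(-35)) + 5 = (-12 - 1/35) + 5 = -421/35 + 5 = -246/35 ≈ -7.0286)
v*J(d(3, 3)) = -246*(-1 - 11)/35 = -246/35*(-12) = 2952/35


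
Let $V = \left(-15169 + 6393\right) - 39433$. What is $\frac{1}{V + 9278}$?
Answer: $- \frac{1}{38931} \approx -2.5686 \cdot 10^{-5}$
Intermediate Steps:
$V = -48209$ ($V = -8776 - 39433 = -48209$)
$\frac{1}{V + 9278} = \frac{1}{-48209 + 9278} = \frac{1}{-38931} = - \frac{1}{38931}$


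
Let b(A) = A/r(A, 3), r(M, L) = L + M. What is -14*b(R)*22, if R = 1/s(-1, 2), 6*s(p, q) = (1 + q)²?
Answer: -56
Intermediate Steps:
s(p, q) = (1 + q)²/6
R = ⅔ (R = 1/((1 + 2)²/6) = 1/((⅙)*3²) = 1/((⅙)*9) = 1/(3/2) = 1*(⅔) = ⅔ ≈ 0.66667)
b(A) = A/(3 + A)
-14*b(R)*22 = -28/(3*(3 + ⅔))*22 = -28/(3*11/3)*22 = -28*3/(3*11)*22 = -14*2/11*22 = -28/11*22 = -56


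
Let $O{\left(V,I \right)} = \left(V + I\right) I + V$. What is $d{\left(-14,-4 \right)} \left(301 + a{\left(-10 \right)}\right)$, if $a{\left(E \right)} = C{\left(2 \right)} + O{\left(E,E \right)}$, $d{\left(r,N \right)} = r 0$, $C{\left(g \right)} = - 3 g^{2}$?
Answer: $0$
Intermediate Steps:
$d{\left(r,N \right)} = 0$
$O{\left(V,I \right)} = V + I \left(I + V\right)$ ($O{\left(V,I \right)} = \left(I + V\right) I + V = I \left(I + V\right) + V = V + I \left(I + V\right)$)
$a{\left(E \right)} = -12 + E + 2 E^{2}$ ($a{\left(E \right)} = - 3 \cdot 2^{2} + \left(E + E^{2} + E E\right) = \left(-3\right) 4 + \left(E + E^{2} + E^{2}\right) = -12 + \left(E + 2 E^{2}\right) = -12 + E + 2 E^{2}$)
$d{\left(-14,-4 \right)} \left(301 + a{\left(-10 \right)}\right) = 0 \left(301 - \left(22 - 200\right)\right) = 0 \left(301 - -178\right) = 0 \left(301 + 178\right) = 0 \cdot 479 = 0$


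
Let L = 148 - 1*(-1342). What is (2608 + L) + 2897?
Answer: 6995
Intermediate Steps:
L = 1490 (L = 148 + 1342 = 1490)
(2608 + L) + 2897 = (2608 + 1490) + 2897 = 4098 + 2897 = 6995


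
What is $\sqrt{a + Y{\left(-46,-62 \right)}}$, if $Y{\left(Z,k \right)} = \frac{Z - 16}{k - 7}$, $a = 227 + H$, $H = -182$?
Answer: $\frac{\sqrt{218523}}{69} \approx 6.7748$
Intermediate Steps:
$a = 45$ ($a = 227 - 182 = 45$)
$Y{\left(Z,k \right)} = \frac{-16 + Z}{-7 + k}$
$\sqrt{a + Y{\left(-46,-62 \right)}} = \sqrt{45 + \frac{-16 - 46}{-7 - 62}} = \sqrt{45 + \frac{1}{-69} \left(-62\right)} = \sqrt{45 - - \frac{62}{69}} = \sqrt{45 + \frac{62}{69}} = \sqrt{\frac{3167}{69}} = \frac{\sqrt{218523}}{69}$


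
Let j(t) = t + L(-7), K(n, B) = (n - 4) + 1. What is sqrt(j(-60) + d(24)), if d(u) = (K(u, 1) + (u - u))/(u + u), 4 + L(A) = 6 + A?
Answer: I*sqrt(1033)/4 ≈ 8.0351*I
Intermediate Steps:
L(A) = 2 + A (L(A) = -4 + (6 + A) = 2 + A)
K(n, B) = -3 + n (K(n, B) = (-4 + n) + 1 = -3 + n)
j(t) = -5 + t (j(t) = t + (2 - 7) = t - 5 = -5 + t)
d(u) = (-3 + u)/(2*u) (d(u) = ((-3 + u) + (u - u))/(u + u) = ((-3 + u) + 0)/((2*u)) = (-3 + u)*(1/(2*u)) = (-3 + u)/(2*u))
sqrt(j(-60) + d(24)) = sqrt((-5 - 60) + (1/2)*(-3 + 24)/24) = sqrt(-65 + (1/2)*(1/24)*21) = sqrt(-65 + 7/16) = sqrt(-1033/16) = I*sqrt(1033)/4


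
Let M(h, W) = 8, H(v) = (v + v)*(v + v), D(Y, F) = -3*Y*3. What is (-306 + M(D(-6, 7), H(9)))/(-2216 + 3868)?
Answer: -149/826 ≈ -0.18039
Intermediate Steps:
D(Y, F) = -9*Y
H(v) = 4*v**2 (H(v) = (2*v)*(2*v) = 4*v**2)
(-306 + M(D(-6, 7), H(9)))/(-2216 + 3868) = (-306 + 8)/(-2216 + 3868) = -298/1652 = -298*1/1652 = -149/826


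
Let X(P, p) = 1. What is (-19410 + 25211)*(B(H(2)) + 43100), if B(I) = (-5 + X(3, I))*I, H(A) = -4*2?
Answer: 250208732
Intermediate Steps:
H(A) = -8
B(I) = -4*I (B(I) = (-5 + 1)*I = -4*I)
(-19410 + 25211)*(B(H(2)) + 43100) = (-19410 + 25211)*(-4*(-8) + 43100) = 5801*(32 + 43100) = 5801*43132 = 250208732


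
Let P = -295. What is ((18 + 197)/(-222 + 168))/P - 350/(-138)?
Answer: 186839/73278 ≈ 2.5497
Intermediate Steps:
((18 + 197)/(-222 + 168))/P - 350/(-138) = ((18 + 197)/(-222 + 168))/(-295) - 350/(-138) = (215/(-54))*(-1/295) - 350*(-1/138) = (215*(-1/54))*(-1/295) + 175/69 = -215/54*(-1/295) + 175/69 = 43/3186 + 175/69 = 186839/73278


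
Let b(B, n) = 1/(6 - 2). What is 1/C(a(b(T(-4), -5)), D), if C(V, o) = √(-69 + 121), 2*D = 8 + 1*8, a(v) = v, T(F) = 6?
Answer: √13/26 ≈ 0.13867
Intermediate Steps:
b(B, n) = ¼ (b(B, n) = 1/4 = ¼)
D = 8 (D = (8 + 1*8)/2 = (8 + 8)/2 = (½)*16 = 8)
C(V, o) = 2*√13 (C(V, o) = √52 = 2*√13)
1/C(a(b(T(-4), -5)), D) = 1/(2*√13) = √13/26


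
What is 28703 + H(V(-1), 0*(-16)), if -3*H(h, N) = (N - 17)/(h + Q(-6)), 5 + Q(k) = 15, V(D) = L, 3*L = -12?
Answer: 516671/18 ≈ 28704.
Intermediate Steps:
L = -4 (L = (⅓)*(-12) = -4)
V(D) = -4
Q(k) = 10 (Q(k) = -5 + 15 = 10)
H(h, N) = -(-17 + N)/(3*(10 + h)) (H(h, N) = -(N - 17)/(3*(h + 10)) = -(-17 + N)/(3*(10 + h)))
28703 + H(V(-1), 0*(-16)) = 28703 + (17 - 0*(-16))/(3*(10 - 4)) = 28703 + (⅓)*(17 - 1*0)/6 = 28703 + (⅓)*(⅙)*(17 + 0) = 28703 + (⅓)*(⅙)*17 = 28703 + 17/18 = 516671/18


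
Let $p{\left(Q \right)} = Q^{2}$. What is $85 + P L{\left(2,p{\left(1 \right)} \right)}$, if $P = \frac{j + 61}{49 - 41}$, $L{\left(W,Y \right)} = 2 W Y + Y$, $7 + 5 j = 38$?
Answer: $127$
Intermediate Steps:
$j = \frac{31}{5}$ ($j = - \frac{7}{5} + \frac{1}{5} \cdot 38 = - \frac{7}{5} + \frac{38}{5} = \frac{31}{5} \approx 6.2$)
$L{\left(W,Y \right)} = Y + 2 W Y$ ($L{\left(W,Y \right)} = 2 W Y + Y = Y + 2 W Y$)
$P = \frac{42}{5}$ ($P = \frac{\frac{31}{5} + 61}{49 - 41} = \frac{336}{5 \cdot 8} = \frac{336}{5} \cdot \frac{1}{8} = \frac{42}{5} \approx 8.4$)
$85 + P L{\left(2,p{\left(1 \right)} \right)} = 85 + \frac{42 \cdot 1^{2} \left(1 + 2 \cdot 2\right)}{5} = 85 + \frac{42 \cdot 1 \left(1 + 4\right)}{5} = 85 + \frac{42 \cdot 1 \cdot 5}{5} = 85 + \frac{42}{5} \cdot 5 = 85 + 42 = 127$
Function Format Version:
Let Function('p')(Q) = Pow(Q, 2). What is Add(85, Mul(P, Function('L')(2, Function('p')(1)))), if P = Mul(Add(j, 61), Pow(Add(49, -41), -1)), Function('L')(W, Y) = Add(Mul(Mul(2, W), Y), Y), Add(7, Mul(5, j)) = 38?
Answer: 127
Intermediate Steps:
j = Rational(31, 5) (j = Add(Rational(-7, 5), Mul(Rational(1, 5), 38)) = Add(Rational(-7, 5), Rational(38, 5)) = Rational(31, 5) ≈ 6.2000)
Function('L')(W, Y) = Add(Y, Mul(2, W, Y)) (Function('L')(W, Y) = Add(Mul(2, W, Y), Y) = Add(Y, Mul(2, W, Y)))
P = Rational(42, 5) (P = Mul(Add(Rational(31, 5), 61), Pow(Add(49, -41), -1)) = Mul(Rational(336, 5), Pow(8, -1)) = Mul(Rational(336, 5), Rational(1, 8)) = Rational(42, 5) ≈ 8.4000)
Add(85, Mul(P, Function('L')(2, Function('p')(1)))) = Add(85, Mul(Rational(42, 5), Mul(Pow(1, 2), Add(1, Mul(2, 2))))) = Add(85, Mul(Rational(42, 5), Mul(1, Add(1, 4)))) = Add(85, Mul(Rational(42, 5), Mul(1, 5))) = Add(85, Mul(Rational(42, 5), 5)) = Add(85, 42) = 127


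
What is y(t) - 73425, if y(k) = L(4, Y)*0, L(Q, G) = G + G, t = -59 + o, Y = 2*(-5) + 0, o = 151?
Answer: -73425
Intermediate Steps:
Y = -10 (Y = -10 + 0 = -10)
t = 92 (t = -59 + 151 = 92)
L(Q, G) = 2*G
y(k) = 0 (y(k) = (2*(-10))*0 = -20*0 = 0)
y(t) - 73425 = 0 - 73425 = -73425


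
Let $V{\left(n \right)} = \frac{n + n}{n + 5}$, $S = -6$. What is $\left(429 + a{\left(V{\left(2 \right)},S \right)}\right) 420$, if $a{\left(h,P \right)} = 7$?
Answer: $183120$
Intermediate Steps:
$V{\left(n \right)} = \frac{2 n}{5 + n}$
$\left(429 + a{\left(V{\left(2 \right)},S \right)}\right) 420 = \left(429 + 7\right) 420 = 436 \cdot 420 = 183120$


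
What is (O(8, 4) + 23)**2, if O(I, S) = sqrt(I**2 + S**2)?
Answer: 609 + 184*sqrt(5) ≈ 1020.4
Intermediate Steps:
(O(8, 4) + 23)**2 = (sqrt(8**2 + 4**2) + 23)**2 = (sqrt(64 + 16) + 23)**2 = (sqrt(80) + 23)**2 = (4*sqrt(5) + 23)**2 = (23 + 4*sqrt(5))**2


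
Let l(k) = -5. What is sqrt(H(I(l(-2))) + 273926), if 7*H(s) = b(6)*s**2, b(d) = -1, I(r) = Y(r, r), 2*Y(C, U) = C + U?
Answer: sqrt(13422199)/7 ≈ 523.38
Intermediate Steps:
Y(C, U) = C/2 + U/2 (Y(C, U) = (C + U)/2 = C/2 + U/2)
I(r) = r (I(r) = r/2 + r/2 = r)
H(s) = -s**2/7 (H(s) = (-s**2)/7 = -s**2/7)
sqrt(H(I(l(-2))) + 273926) = sqrt(-1/7*(-5)**2 + 273926) = sqrt(-1/7*25 + 273926) = sqrt(-25/7 + 273926) = sqrt(1917457/7) = sqrt(13422199)/7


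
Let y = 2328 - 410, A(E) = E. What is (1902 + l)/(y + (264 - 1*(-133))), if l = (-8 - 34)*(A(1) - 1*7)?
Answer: 2154/2315 ≈ 0.93045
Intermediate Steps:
y = 1918
l = 252 (l = (-8 - 34)*(1 - 1*7) = -42*(1 - 7) = -42*(-6) = 252)
(1902 + l)/(y + (264 - 1*(-133))) = (1902 + 252)/(1918 + (264 - 1*(-133))) = 2154/(1918 + (264 + 133)) = 2154/(1918 + 397) = 2154/2315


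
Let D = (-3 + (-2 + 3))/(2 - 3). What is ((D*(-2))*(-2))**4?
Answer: 4096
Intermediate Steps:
D = 2 (D = (-3 + 1)/(-1) = -2*(-1) = 2)
((D*(-2))*(-2))**4 = ((2*(-2))*(-2))**4 = (-4*(-2))**4 = 8**4 = 4096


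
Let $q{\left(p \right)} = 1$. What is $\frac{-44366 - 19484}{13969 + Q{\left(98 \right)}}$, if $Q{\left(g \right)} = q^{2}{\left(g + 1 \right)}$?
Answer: $- \frac{6385}{1397} \approx -4.5705$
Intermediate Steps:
$Q{\left(g \right)} = 1$ ($Q{\left(g \right)} = 1^{2} = 1$)
$\frac{-44366 - 19484}{13969 + Q{\left(98 \right)}} = \frac{-44366 - 19484}{13969 + 1} = - \frac{63850}{13970} = \left(-63850\right) \frac{1}{13970} = - \frac{6385}{1397}$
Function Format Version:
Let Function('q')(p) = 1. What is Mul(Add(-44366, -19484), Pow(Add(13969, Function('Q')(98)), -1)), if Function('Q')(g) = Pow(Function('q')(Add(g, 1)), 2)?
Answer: Rational(-6385, 1397) ≈ -4.5705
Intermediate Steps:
Function('Q')(g) = 1 (Function('Q')(g) = Pow(1, 2) = 1)
Mul(Add(-44366, -19484), Pow(Add(13969, Function('Q')(98)), -1)) = Mul(Add(-44366, -19484), Pow(Add(13969, 1), -1)) = Mul(-63850, Pow(13970, -1)) = Mul(-63850, Rational(1, 13970)) = Rational(-6385, 1397)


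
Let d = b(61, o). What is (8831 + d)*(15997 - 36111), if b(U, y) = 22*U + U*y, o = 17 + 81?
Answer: -324861214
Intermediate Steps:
o = 98
d = 7320 (d = 61*(22 + 98) = 61*120 = 7320)
(8831 + d)*(15997 - 36111) = (8831 + 7320)*(15997 - 36111) = 16151*(-20114) = -324861214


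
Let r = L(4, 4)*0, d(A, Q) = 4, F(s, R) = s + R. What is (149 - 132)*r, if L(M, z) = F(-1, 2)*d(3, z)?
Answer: 0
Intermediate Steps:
F(s, R) = R + s
L(M, z) = 4 (L(M, z) = (2 - 1)*4 = 1*4 = 4)
r = 0 (r = 4*0 = 0)
(149 - 132)*r = (149 - 132)*0 = 17*0 = 0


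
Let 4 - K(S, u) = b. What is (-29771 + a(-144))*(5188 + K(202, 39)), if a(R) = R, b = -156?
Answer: -159985420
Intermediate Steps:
K(S, u) = 160 (K(S, u) = 4 - 1*(-156) = 4 + 156 = 160)
(-29771 + a(-144))*(5188 + K(202, 39)) = (-29771 - 144)*(5188 + 160) = -29915*5348 = -159985420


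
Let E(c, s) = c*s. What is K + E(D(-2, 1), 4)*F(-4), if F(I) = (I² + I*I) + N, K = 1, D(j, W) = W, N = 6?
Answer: 153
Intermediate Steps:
F(I) = 6 + 2*I² (F(I) = (I² + I*I) + 6 = (I² + I²) + 6 = 2*I² + 6 = 6 + 2*I²)
K + E(D(-2, 1), 4)*F(-4) = 1 + (1*4)*(6 + 2*(-4)²) = 1 + 4*(6 + 2*16) = 1 + 4*(6 + 32) = 1 + 4*38 = 1 + 152 = 153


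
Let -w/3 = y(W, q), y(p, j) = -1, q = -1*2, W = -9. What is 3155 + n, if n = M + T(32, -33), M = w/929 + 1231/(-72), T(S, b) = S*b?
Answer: 139254529/66888 ≈ 2081.9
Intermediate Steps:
q = -2
w = 3 (w = -3*(-1) = 3)
M = -1143383/66888 (M = 3/929 + 1231/(-72) = 3*(1/929) + 1231*(-1/72) = 3/929 - 1231/72 = -1143383/66888 ≈ -17.094)
n = -71777111/66888 (n = -1143383/66888 + 32*(-33) = -1143383/66888 - 1056 = -71777111/66888 ≈ -1073.1)
3155 + n = 3155 - 71777111/66888 = 139254529/66888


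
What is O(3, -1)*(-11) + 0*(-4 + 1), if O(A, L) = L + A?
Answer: -22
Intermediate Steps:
O(A, L) = A + L
O(3, -1)*(-11) + 0*(-4 + 1) = (3 - 1)*(-11) + 0*(-4 + 1) = 2*(-11) + 0*(-3) = -22 + 0 = -22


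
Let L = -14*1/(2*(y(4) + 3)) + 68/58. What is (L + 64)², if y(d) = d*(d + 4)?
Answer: 88755241/21025 ≈ 4221.4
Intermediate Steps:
y(d) = d*(4 + d)
L = 141/145 (L = -14*1/(2*(4*(4 + 4) + 3)) + 68/58 = -14*1/(2*(4*8 + 3)) + 68*(1/58) = -14*1/(2*(32 + 3)) + 34/29 = -14/(35*2) + 34/29 = -14/70 + 34/29 = -14*1/70 + 34/29 = -⅕ + 34/29 = 141/145 ≈ 0.97241)
(L + 64)² = (141/145 + 64)² = (9421/145)² = 88755241/21025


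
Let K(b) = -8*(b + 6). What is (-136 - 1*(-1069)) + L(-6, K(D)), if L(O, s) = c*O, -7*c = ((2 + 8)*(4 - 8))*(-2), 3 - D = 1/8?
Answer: 7011/7 ≈ 1001.6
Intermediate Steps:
D = 23/8 (D = 3 - 1/8 = 3 - 1*⅛ = 3 - ⅛ = 23/8 ≈ 2.8750)
K(b) = -48 - 8*b (K(b) = -8*(6 + b) = -48 - 8*b)
c = -80/7 (c = -(2 + 8)*(4 - 8)*(-2)/7 = -10*(-4)*(-2)/7 = -(-40)*(-2)/7 = -⅐*80 = -80/7 ≈ -11.429)
L(O, s) = -80*O/7
(-136 - 1*(-1069)) + L(-6, K(D)) = (-136 - 1*(-1069)) - 80/7*(-6) = (-136 + 1069) + 480/7 = 933 + 480/7 = 7011/7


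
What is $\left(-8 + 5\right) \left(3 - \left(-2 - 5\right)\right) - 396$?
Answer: $-426$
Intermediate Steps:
$\left(-8 + 5\right) \left(3 - \left(-2 - 5\right)\right) - 396 = - 3 \left(3 - -7\right) - 396 = - 3 \left(3 + 7\right) - 396 = \left(-3\right) 10 - 396 = -30 - 396 = -426$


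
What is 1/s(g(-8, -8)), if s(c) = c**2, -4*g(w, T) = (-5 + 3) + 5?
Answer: 16/9 ≈ 1.7778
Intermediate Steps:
g(w, T) = -3/4 (g(w, T) = -((-5 + 3) + 5)/4 = -(-2 + 5)/4 = -1/4*3 = -3/4)
1/s(g(-8, -8)) = 1/((-3/4)**2) = 1/(9/16) = 16/9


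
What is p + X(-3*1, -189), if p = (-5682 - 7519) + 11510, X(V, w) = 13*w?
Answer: -4148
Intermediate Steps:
p = -1691 (p = -13201 + 11510 = -1691)
p + X(-3*1, -189) = -1691 + 13*(-189) = -1691 - 2457 = -4148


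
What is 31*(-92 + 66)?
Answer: -806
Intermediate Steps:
31*(-92 + 66) = 31*(-26) = -806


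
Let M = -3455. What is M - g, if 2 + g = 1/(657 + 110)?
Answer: -2648452/767 ≈ -3453.0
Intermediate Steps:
g = -1533/767 (g = -2 + 1/(657 + 110) = -2 + 1/767 = -1533/767 ≈ -1.9987)
M - g = -3455 - 1*(-1533/767) = -3455 + 1533/767 = -2648452/767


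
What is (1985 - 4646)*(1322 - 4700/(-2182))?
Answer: -3844218972/1091 ≈ -3.5236e+6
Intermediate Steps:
(1985 - 4646)*(1322 - 4700/(-2182)) = -2661*(1322 - 4700*(-1/2182)) = -2661*(1322 + 2350/1091) = -2661*1444652/1091 = -3844218972/1091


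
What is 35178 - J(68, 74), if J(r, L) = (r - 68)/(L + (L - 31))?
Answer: 35178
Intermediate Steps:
J(r, L) = (-68 + r)/(-31 + 2*L) (J(r, L) = (-68 + r)/(L + (-31 + L)) = (-68 + r)/(-31 + 2*L))
35178 - J(68, 74) = 35178 - (-68 + 68)/(-31 + 2*74) = 35178 - 0/(-31 + 148) = 35178 - 0/117 = 35178 - 1*0 = 35178 + 0 = 35178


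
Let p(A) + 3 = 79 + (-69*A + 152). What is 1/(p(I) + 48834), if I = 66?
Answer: 1/44508 ≈ 2.2468e-5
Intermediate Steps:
p(A) = 228 - 69*A (p(A) = -3 + (79 + (-69*A + 152)) = -3 + (79 + (152 - 69*A)) = -3 + (231 - 69*A) = 228 - 69*A)
1/(p(I) + 48834) = 1/((228 - 69*66) + 48834) = 1/((228 - 4554) + 48834) = 1/(-4326 + 48834) = 1/44508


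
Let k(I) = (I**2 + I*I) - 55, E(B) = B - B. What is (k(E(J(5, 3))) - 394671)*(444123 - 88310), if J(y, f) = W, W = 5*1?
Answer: -140448642238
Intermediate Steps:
W = 5
J(y, f) = 5
E(B) = 0
k(I) = -55 + 2*I**2 (k(I) = (I**2 + I**2) - 55 = 2*I**2 - 55 = -55 + 2*I**2)
(k(E(J(5, 3))) - 394671)*(444123 - 88310) = ((-55 + 2*0**2) - 394671)*(444123 - 88310) = ((-55 + 2*0) - 394671)*355813 = ((-55 + 0) - 394671)*355813 = (-55 - 394671)*355813 = -394726*355813 = -140448642238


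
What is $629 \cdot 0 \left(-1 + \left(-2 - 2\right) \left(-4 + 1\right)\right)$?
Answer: $0$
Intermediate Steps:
$629 \cdot 0 \left(-1 + \left(-2 - 2\right) \left(-4 + 1\right)\right) = 629 \cdot 0 \left(-1 - -12\right) = 629 \cdot 0 \left(-1 + 12\right) = 629 \cdot 0 \cdot 11 = 629 \cdot 0 = 0$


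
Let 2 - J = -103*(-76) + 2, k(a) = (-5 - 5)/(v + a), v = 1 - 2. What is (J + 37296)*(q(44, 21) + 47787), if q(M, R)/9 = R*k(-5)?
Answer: 1417469736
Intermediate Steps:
v = -1
k(a) = -10/(-1 + a) (k(a) = (-5 - 5)/(-1 + a) = -10/(-1 + a))
J = -7828 (J = 2 - (-103*(-76) + 2) = 2 - (7828 + 2) = 2 - 1*7830 = 2 - 7830 = -7828)
q(M, R) = 15*R (q(M, R) = 9*(R*(-10/(-1 - 5))) = 9*(R*(-10/(-6))) = 9*(R*(-10*(-⅙))) = 9*(R*(5/3)) = 9*(5*R/3) = 15*R)
(J + 37296)*(q(44, 21) + 47787) = (-7828 + 37296)*(15*21 + 47787) = 29468*(315 + 47787) = 29468*48102 = 1417469736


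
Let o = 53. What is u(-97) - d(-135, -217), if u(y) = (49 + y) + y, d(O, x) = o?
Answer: -198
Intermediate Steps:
d(O, x) = 53
u(y) = 49 + 2*y
u(-97) - d(-135, -217) = (49 + 2*(-97)) - 1*53 = (49 - 194) - 53 = -145 - 53 = -198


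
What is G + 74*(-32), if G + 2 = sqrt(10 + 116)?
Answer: -2370 + 3*sqrt(14) ≈ -2358.8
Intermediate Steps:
G = -2 + 3*sqrt(14) (G = -2 + sqrt(10 + 116) = -2 + sqrt(126) = -2 + 3*sqrt(14) ≈ 9.2250)
G + 74*(-32) = (-2 + 3*sqrt(14)) + 74*(-32) = (-2 + 3*sqrt(14)) - 2368 = -2370 + 3*sqrt(14)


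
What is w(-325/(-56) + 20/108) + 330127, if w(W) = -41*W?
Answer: 498780769/1512 ≈ 3.2988e+5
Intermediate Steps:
w(-325/(-56) + 20/108) + 330127 = -41*(-325/(-56) + 20/108) + 330127 = -41*(-325*(-1/56) + 20*(1/108)) + 330127 = -41*(325/56 + 5/27) + 330127 = -41*9055/1512 + 330127 = -371255/1512 + 330127 = 498780769/1512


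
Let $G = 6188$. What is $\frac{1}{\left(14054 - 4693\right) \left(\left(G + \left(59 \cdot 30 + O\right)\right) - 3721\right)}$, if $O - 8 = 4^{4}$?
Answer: $\frac{1}{42133861} \approx 2.3734 \cdot 10^{-8}$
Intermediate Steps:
$O = 264$ ($O = 8 + 4^{4} = 8 + 256 = 264$)
$\frac{1}{\left(14054 - 4693\right) \left(\left(G + \left(59 \cdot 30 + O\right)\right) - 3721\right)} = \frac{1}{\left(14054 - 4693\right) \left(\left(6188 + \left(59 \cdot 30 + 264\right)\right) - 3721\right)} = \frac{1}{9361 \left(\left(6188 + \left(1770 + 264\right)\right) - 3721\right)} = \frac{1}{9361 \left(\left(6188 + 2034\right) - 3721\right)} = \frac{1}{9361 \left(8222 - 3721\right)} = \frac{1}{9361 \cdot 4501} = \frac{1}{9361} \cdot \frac{1}{4501} = \frac{1}{42133861}$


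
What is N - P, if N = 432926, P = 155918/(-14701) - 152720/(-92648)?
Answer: 73708164048474/170252281 ≈ 4.3294e+5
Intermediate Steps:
P = -1525044268/170252281 (P = 155918*(-1/14701) - 152720*(-1/92648) = -155918/14701 + 19090/11581 = -1525044268/170252281 ≈ -8.9576)
N - P = 432926 - 1*(-1525044268/170252281) = 432926 + 1525044268/170252281 = 73708164048474/170252281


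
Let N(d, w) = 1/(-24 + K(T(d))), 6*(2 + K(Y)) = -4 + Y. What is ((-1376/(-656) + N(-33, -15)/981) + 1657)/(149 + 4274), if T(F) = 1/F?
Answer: 39156010565/104386289747 ≈ 0.37511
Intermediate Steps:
K(Y) = -8/3 + Y/6 (K(Y) = -2 + (-4 + Y)/6 = -2 + (-⅔ + Y/6) = -8/3 + Y/6)
N(d, w) = 1/(-80/3 + 1/(6*d)) (N(d, w) = 1/(-24 + (-8/3 + 1/(6*d))) = 1/(-80/3 + 1/(6*d)))
((-1376/(-656) + N(-33, -15)/981) + 1657)/(149 + 4274) = ((-1376/(-656) - 6*(-33)/(-1 + 160*(-33))/981) + 1657)/(149 + 4274) = ((-1376*(-1/656) - 6*(-33)/(-1 - 5280)*(1/981)) + 1657)/4423 = ((86/41 - 6*(-33)/(-5281)*(1/981)) + 1657)*(1/4423) = ((86/41 - 6*(-33)*(-1/5281)*(1/981)) + 1657)*(1/4423) = ((86/41 - 198/5281*1/981) + 1657)*(1/4423) = ((86/41 - 22/575629) + 1657)*(1/4423) = (49503192/23600789 + 1657)*(1/4423) = (39156010565/23600789)*(1/4423) = 39156010565/104386289747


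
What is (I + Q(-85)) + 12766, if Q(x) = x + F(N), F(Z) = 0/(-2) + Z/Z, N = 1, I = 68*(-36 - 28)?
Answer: 8330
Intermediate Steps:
I = -4352 (I = 68*(-64) = -4352)
F(Z) = 1 (F(Z) = 0*(-1/2) + 1 = 0 + 1 = 1)
Q(x) = 1 + x (Q(x) = x + 1 = 1 + x)
(I + Q(-85)) + 12766 = (-4352 + (1 - 85)) + 12766 = (-4352 - 84) + 12766 = -4436 + 12766 = 8330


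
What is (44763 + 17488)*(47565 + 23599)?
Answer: 4430030164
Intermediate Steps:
(44763 + 17488)*(47565 + 23599) = 62251*71164 = 4430030164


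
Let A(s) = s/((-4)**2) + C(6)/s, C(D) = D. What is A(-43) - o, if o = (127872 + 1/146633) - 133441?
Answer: 561535031903/100883504 ≈ 5566.2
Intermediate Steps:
A(s) = 6/s + s/16 (A(s) = s/((-4)**2) + 6/s = s/16 + 6/s = 6/s + s/16)
o = -816599176/146633 (o = (127872 + 1/146633) - 133441 = 18750254977/146633 - 133441 = -816599176/146633 ≈ -5569.0)
A(-43) - o = (6/(-43) + (1/16)*(-43)) - 1*(-816599176/146633) = (6*(-1/43) - 43/16) + 816599176/146633 = (-6/43 - 43/16) + 816599176/146633 = -1945/688 + 816599176/146633 = 561535031903/100883504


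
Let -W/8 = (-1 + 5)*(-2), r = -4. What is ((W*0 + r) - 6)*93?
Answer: -930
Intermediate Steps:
W = 64 (W = -8*(-1 + 5)*(-2) = -32*(-2) = -8*(-8) = 64)
((W*0 + r) - 6)*93 = ((64*0 - 4) - 6)*93 = ((0 - 4) - 6)*93 = (-4 - 6)*93 = -10*93 = -930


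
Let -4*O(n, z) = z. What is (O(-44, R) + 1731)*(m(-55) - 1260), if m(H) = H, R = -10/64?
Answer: -291368495/128 ≈ -2.2763e+6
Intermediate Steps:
R = -5/32 (R = -10*1/64 = -5/32 ≈ -0.15625)
O(n, z) = -z/4
(O(-44, R) + 1731)*(m(-55) - 1260) = (-¼*(-5/32) + 1731)*(-55 - 1260) = (5/128 + 1731)*(-1315) = (221573/128)*(-1315) = -291368495/128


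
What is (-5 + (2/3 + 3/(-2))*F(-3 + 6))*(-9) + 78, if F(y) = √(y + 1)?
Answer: 138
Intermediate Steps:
F(y) = √(1 + y)
(-5 + (2/3 + 3/(-2))*F(-3 + 6))*(-9) + 78 = (-5 + (2/3 + 3/(-2))*√(1 + (-3 + 6)))*(-9) + 78 = (-5 + (2*(⅓) + 3*(-½))*√(1 + 3))*(-9) + 78 = (-5 + (⅔ - 3/2)*√4)*(-9) + 78 = (-5 - ⅚*2)*(-9) + 78 = (-5 - 5/3)*(-9) + 78 = -20/3*(-9) + 78 = 60 + 78 = 138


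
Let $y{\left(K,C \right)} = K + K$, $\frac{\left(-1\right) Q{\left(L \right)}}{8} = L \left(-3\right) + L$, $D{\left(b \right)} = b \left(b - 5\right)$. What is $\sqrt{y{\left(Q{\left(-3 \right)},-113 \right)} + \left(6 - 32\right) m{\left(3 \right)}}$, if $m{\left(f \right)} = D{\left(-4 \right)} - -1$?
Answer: $23 i \sqrt{2} \approx 32.527 i$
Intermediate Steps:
$D{\left(b \right)} = b \left(-5 + b\right)$
$Q{\left(L \right)} = 16 L$ ($Q{\left(L \right)} = - 8 \left(L \left(-3\right) + L\right) = - 8 \left(- 3 L + L\right) = - 8 \left(- 2 L\right) = 16 L$)
$m{\left(f \right)} = 37$ ($m{\left(f \right)} = - 4 \left(-5 - 4\right) - -1 = \left(-4\right) \left(-9\right) + 1 = 36 + 1 = 37$)
$y{\left(K,C \right)} = 2 K$
$\sqrt{y{\left(Q{\left(-3 \right)},-113 \right)} + \left(6 - 32\right) m{\left(3 \right)}} = \sqrt{2 \cdot 16 \left(-3\right) + \left(6 - 32\right) 37} = \sqrt{2 \left(-48\right) - 962} = \sqrt{-96 - 962} = \sqrt{-1058} = 23 i \sqrt{2}$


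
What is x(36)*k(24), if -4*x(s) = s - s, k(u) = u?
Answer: 0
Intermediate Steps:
x(s) = 0 (x(s) = -(s - s)/4 = -¼*0 = 0)
x(36)*k(24) = 0*24 = 0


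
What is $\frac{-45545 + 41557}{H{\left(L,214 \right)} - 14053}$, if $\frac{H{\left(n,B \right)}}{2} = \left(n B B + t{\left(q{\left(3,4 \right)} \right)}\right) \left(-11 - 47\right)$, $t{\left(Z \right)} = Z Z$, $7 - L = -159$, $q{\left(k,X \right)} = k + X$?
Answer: $\frac{3988}{881867513} \approx 4.5222 \cdot 10^{-6}$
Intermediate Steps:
$q{\left(k,X \right)} = X + k$
$L = 166$ ($L = 7 - -159 = 7 + 159 = 166$)
$t{\left(Z \right)} = Z^{2}$
$H{\left(n,B \right)} = -5684 - 116 n B^{2}$ ($H{\left(n,B \right)} = 2 \left(n B B + \left(4 + 3\right)^{2}\right) \left(-11 - 47\right) = 2 \left(B n B + 7^{2}\right) \left(-58\right) = 2 \left(n B^{2} + 49\right) \left(-58\right) = 2 \left(49 + n B^{2}\right) \left(-58\right) = 2 \left(-2842 - 58 n B^{2}\right) = -5684 - 116 n B^{2}$)
$\frac{-45545 + 41557}{H{\left(L,214 \right)} - 14053} = \frac{-45545 + 41557}{\left(-5684 - 19256 \cdot 214^{2}\right) - 14053} = - \frac{3988}{\left(-5684 - 19256 \cdot 45796\right) - 14053} = - \frac{3988}{\left(-5684 - 881847776\right) - 14053} = - \frac{3988}{-881853460 - 14053} = - \frac{3988}{-881867513} = \left(-3988\right) \left(- \frac{1}{881867513}\right) = \frac{3988}{881867513}$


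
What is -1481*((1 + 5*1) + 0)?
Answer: -8886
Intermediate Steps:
-1481*((1 + 5*1) + 0) = -1481*((1 + 5) + 0) = -1481*(6 + 0) = -1481*6 = -8886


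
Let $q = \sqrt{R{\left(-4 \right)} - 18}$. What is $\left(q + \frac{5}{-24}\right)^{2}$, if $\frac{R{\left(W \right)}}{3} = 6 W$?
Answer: $\frac{\left(5 - 72 i \sqrt{10}\right)^{2}}{576} \approx -89.957 - 3.9528 i$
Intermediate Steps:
$R{\left(W \right)} = 18 W$ ($R{\left(W \right)} = 3 \cdot 6 W = 18 W$)
$q = 3 i \sqrt{10}$ ($q = \sqrt{18 \left(-4\right) - 18} = \sqrt{-72 - 18} = \sqrt{-90} = 3 i \sqrt{10} \approx 9.4868 i$)
$\left(q + \frac{5}{-24}\right)^{2} = \left(3 i \sqrt{10} + \frac{5}{-24}\right)^{2} = \left(3 i \sqrt{10} + 5 \left(- \frac{1}{24}\right)\right)^{2} = \left(3 i \sqrt{10} - \frac{5}{24}\right)^{2} = \left(- \frac{5}{24} + 3 i \sqrt{10}\right)^{2}$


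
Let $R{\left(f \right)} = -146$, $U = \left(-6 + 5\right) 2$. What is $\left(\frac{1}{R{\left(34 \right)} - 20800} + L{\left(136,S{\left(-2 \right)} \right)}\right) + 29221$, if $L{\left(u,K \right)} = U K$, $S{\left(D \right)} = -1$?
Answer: $\frac{612104957}{20946} \approx 29223.0$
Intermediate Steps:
$U = -2$ ($U = \left(-1\right) 2 = -2$)
$L{\left(u,K \right)} = - 2 K$
$\left(\frac{1}{R{\left(34 \right)} - 20800} + L{\left(136,S{\left(-2 \right)} \right)}\right) + 29221 = \left(\frac{1}{-146 - 20800} - -2\right) + 29221 = \left(\frac{1}{-20946} + 2\right) + 29221 = \left(- \frac{1}{20946} + 2\right) + 29221 = \frac{41891}{20946} + 29221 = \frac{612104957}{20946}$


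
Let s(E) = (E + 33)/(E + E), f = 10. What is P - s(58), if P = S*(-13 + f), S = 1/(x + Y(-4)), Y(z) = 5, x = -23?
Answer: -215/348 ≈ -0.61782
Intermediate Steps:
S = -1/18 (S = 1/(-23 + 5) = 1/(-18) = -1/18 ≈ -0.055556)
P = ⅙ (P = -(-13 + 10)/18 = -1/18*(-3) = ⅙ ≈ 0.16667)
s(E) = (33 + E)/(2*E) (s(E) = (33 + E)/((2*E)) = (33 + E)*(1/(2*E)) = (33 + E)/(2*E))
P - s(58) = ⅙ - (33 + 58)/(2*58) = ⅙ - 91/(2*58) = ⅙ - 1*91/116 = ⅙ - 91/116 = -215/348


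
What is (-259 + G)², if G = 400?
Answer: 19881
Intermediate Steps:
(-259 + G)² = (-259 + 400)² = 141² = 19881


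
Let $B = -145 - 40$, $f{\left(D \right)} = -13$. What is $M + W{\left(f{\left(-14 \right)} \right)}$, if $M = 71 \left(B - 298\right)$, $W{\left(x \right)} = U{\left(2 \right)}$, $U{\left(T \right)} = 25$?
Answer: $-34268$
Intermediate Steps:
$B = -185$
$W{\left(x \right)} = 25$
$M = -34293$ ($M = 71 \left(-185 - 298\right) = 71 \left(-483\right) = -34293$)
$M + W{\left(f{\left(-14 \right)} \right)} = -34293 + 25 = -34268$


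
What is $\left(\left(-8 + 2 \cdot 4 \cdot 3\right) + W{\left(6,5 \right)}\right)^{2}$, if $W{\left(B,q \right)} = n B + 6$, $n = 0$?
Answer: $484$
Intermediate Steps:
$W{\left(B,q \right)} = 6$ ($W{\left(B,q \right)} = 0 B + 6 = 0 + 6 = 6$)
$\left(\left(-8 + 2 \cdot 4 \cdot 3\right) + W{\left(6,5 \right)}\right)^{2} = \left(\left(-8 + 2 \cdot 4 \cdot 3\right) + 6\right)^{2} = \left(\left(-8 + 8 \cdot 3\right) + 6\right)^{2} = \left(\left(-8 + 24\right) + 6\right)^{2} = \left(16 + 6\right)^{2} = 22^{2} = 484$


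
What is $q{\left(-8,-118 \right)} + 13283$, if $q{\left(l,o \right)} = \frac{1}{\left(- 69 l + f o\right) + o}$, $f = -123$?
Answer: $\frac{198554285}{14948} \approx 13283.0$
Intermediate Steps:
$q{\left(l,o \right)} = \frac{1}{- 122 o - 69 l}$ ($q{\left(l,o \right)} = \frac{1}{\left(- 69 l - 123 o\right) + o} = \frac{1}{\left(- 123 o - 69 l\right) + o} = \frac{1}{- 122 o - 69 l}$)
$q{\left(-8,-118 \right)} + 13283 = - \frac{1}{69 \left(-8\right) + 122 \left(-118\right)} + 13283 = - \frac{1}{-552 - 14396} + 13283 = - \frac{1}{-14948} + 13283 = \left(-1\right) \left(- \frac{1}{14948}\right) + 13283 = \frac{1}{14948} + 13283 = \frac{198554285}{14948}$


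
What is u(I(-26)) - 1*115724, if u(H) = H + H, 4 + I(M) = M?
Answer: -115784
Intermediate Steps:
I(M) = -4 + M
u(H) = 2*H
u(I(-26)) - 1*115724 = 2*(-4 - 26) - 1*115724 = 2*(-30) - 115724 = -60 - 115724 = -115784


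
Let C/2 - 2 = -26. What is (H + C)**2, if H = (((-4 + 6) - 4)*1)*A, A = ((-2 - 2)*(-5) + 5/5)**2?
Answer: 864900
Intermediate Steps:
C = -48 (C = 4 + 2*(-26) = 4 - 52 = -48)
A = 441 (A = (-4*(-5) + 5*(1/5))**2 = (20 + 1)**2 = 21**2 = 441)
H = -882 (H = (((-4 + 6) - 4)*1)*441 = ((2 - 4)*1)*441 = -2*1*441 = -2*441 = -882)
(H + C)**2 = (-882 - 48)**2 = (-930)**2 = 864900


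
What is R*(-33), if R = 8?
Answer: -264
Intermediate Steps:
R*(-33) = 8*(-33) = -264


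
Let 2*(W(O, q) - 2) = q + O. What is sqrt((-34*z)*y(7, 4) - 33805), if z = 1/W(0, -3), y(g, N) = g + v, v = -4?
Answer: I*sqrt(34009) ≈ 184.42*I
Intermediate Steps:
y(g, N) = -4 + g (y(g, N) = g - 4 = -4 + g)
W(O, q) = 2 + O/2 + q/2 (W(O, q) = 2 + (q + O)/2 = 2 + (O + q)/2 = 2 + (O/2 + q/2) = 2 + O/2 + q/2)
z = 2 (z = 1/(2 + (1/2)*0 + (1/2)*(-3)) = 1/(2 + 0 - 3/2) = 1/(1/2) = 2)
sqrt((-34*z)*y(7, 4) - 33805) = sqrt((-34*2)*(-4 + 7) - 33805) = sqrt(-68*3 - 33805) = sqrt(-204 - 33805) = sqrt(-34009) = I*sqrt(34009)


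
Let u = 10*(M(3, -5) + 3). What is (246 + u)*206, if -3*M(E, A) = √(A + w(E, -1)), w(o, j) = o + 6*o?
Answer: 162328/3 ≈ 54109.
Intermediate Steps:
w(o, j) = 7*o
M(E, A) = -√(A + 7*E)/3
u = 50/3 (u = 10*(-√(-5 + 7*3)/3 + 3) = 10*(-√(-5 + 21)/3 + 3) = 10*(-√16/3 + 3) = 10*(-⅓*4 + 3) = 10*(-4/3 + 3) = 10*(5/3) = 50/3 ≈ 16.667)
(246 + u)*206 = (246 + 50/3)*206 = (788/3)*206 = 162328/3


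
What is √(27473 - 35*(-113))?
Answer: 18*√97 ≈ 177.28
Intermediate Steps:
√(27473 - 35*(-113)) = √(27473 + 3955) = √31428 = 18*√97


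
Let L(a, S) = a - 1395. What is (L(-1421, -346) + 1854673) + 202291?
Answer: 2054148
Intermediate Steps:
L(a, S) = -1395 + a
(L(-1421, -346) + 1854673) + 202291 = ((-1395 - 1421) + 1854673) + 202291 = (-2816 + 1854673) + 202291 = 1851857 + 202291 = 2054148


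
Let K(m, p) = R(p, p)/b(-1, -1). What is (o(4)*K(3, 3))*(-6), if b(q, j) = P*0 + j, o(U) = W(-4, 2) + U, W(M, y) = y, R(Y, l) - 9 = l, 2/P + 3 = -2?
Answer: 432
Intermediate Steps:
P = -⅖ (P = 2/(-3 - 2) = 2/(-5) = 2*(-⅕) = -⅖ ≈ -0.40000)
R(Y, l) = 9 + l
o(U) = 2 + U
b(q, j) = j (b(q, j) = -⅖*0 + j = 0 + j = j)
K(m, p) = -9 - p (K(m, p) = (9 + p)/(-1) = (9 + p)*(-1) = -9 - p)
(o(4)*K(3, 3))*(-6) = ((2 + 4)*(-9 - 1*3))*(-6) = (6*(-9 - 3))*(-6) = (6*(-12))*(-6) = -72*(-6) = 432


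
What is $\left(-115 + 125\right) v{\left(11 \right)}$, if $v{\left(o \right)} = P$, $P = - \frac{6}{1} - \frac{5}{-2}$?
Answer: $-35$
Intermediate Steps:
$P = - \frac{7}{2}$ ($P = \left(-6\right) 1 - - \frac{5}{2} = -6 + \frac{5}{2} = - \frac{7}{2} \approx -3.5$)
$v{\left(o \right)} = - \frac{7}{2}$
$\left(-115 + 125\right) v{\left(11 \right)} = \left(-115 + 125\right) \left(- \frac{7}{2}\right) = 10 \left(- \frac{7}{2}\right) = -35$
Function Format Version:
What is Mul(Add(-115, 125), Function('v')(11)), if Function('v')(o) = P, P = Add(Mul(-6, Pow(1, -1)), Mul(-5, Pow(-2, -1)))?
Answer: -35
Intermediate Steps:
P = Rational(-7, 2) (P = Add(Mul(-6, 1), Mul(-5, Rational(-1, 2))) = Add(-6, Rational(5, 2)) = Rational(-7, 2) ≈ -3.5000)
Function('v')(o) = Rational(-7, 2)
Mul(Add(-115, 125), Function('v')(11)) = Mul(Add(-115, 125), Rational(-7, 2)) = Mul(10, Rational(-7, 2)) = -35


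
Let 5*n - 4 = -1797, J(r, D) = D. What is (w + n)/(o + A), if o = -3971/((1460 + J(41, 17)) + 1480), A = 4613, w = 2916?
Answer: 37811159/68183350 ≈ 0.55455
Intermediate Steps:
n = -1793/5 (n = ⅘ + (⅕)*(-1797) = ⅘ - 1797/5 = -1793/5 ≈ -358.60)
o = -3971/2957 (o = -3971/((1460 + 17) + 1480) = -3971/(1477 + 1480) = -3971/2957 ≈ -1.3429)
(w + n)/(o + A) = (2916 - 1793/5)/(-3971/2957 + 4613) = 12787/(5*(13636670/2957)) = (12787/5)*(2957/13636670) = 37811159/68183350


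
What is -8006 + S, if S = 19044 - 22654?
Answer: -11616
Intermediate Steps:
S = -3610
-8006 + S = -8006 - 3610 = -11616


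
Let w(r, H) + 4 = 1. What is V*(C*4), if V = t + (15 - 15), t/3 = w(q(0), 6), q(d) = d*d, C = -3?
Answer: 108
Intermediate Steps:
q(d) = d²
w(r, H) = -3 (w(r, H) = -4 + 1 = -3)
t = -9 (t = 3*(-3) = -9)
V = -9 (V = -9 + (15 - 15) = -9 + 0 = -9)
V*(C*4) = -(-27)*4 = -9*(-12) = 108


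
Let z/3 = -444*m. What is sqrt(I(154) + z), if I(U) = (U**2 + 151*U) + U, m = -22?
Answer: 6*sqrt(2123) ≈ 276.46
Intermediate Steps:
z = 29304 (z = 3*(-444*(-22)) = 3*9768 = 29304)
I(U) = U**2 + 152*U
sqrt(I(154) + z) = sqrt(154*(152 + 154) + 29304) = sqrt(154*306 + 29304) = sqrt(47124 + 29304) = sqrt(76428) = 6*sqrt(2123)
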